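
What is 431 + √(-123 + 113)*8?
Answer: 431 + 8*I*√10 ≈ 431.0 + 25.298*I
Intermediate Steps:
431 + √(-123 + 113)*8 = 431 + √(-10)*8 = 431 + (I*√10)*8 = 431 + 8*I*√10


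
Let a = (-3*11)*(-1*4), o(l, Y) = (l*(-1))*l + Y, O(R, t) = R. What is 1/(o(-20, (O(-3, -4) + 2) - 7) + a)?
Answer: -1/276 ≈ -0.0036232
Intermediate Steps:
o(l, Y) = Y - l**2 (o(l, Y) = (-l)*l + Y = -l**2 + Y = Y - l**2)
a = 132 (a = -33*(-4) = 132)
1/(o(-20, (O(-3, -4) + 2) - 7) + a) = 1/((((-3 + 2) - 7) - 1*(-20)**2) + 132) = 1/(((-1 - 7) - 1*400) + 132) = 1/((-8 - 400) + 132) = 1/(-408 + 132) = 1/(-276) = -1/276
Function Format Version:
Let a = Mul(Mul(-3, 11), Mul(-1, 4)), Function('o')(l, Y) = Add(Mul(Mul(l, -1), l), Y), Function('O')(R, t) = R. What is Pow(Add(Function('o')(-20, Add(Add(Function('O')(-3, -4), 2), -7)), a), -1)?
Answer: Rational(-1, 276) ≈ -0.0036232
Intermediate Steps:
Function('o')(l, Y) = Add(Y, Mul(-1, Pow(l, 2))) (Function('o')(l, Y) = Add(Mul(Mul(-1, l), l), Y) = Add(Mul(-1, Pow(l, 2)), Y) = Add(Y, Mul(-1, Pow(l, 2))))
a = 132 (a = Mul(-33, -4) = 132)
Pow(Add(Function('o')(-20, Add(Add(Function('O')(-3, -4), 2), -7)), a), -1) = Pow(Add(Add(Add(Add(-3, 2), -7), Mul(-1, Pow(-20, 2))), 132), -1) = Pow(Add(Add(Add(-1, -7), Mul(-1, 400)), 132), -1) = Pow(Add(Add(-8, -400), 132), -1) = Pow(Add(-408, 132), -1) = Pow(-276, -1) = Rational(-1, 276)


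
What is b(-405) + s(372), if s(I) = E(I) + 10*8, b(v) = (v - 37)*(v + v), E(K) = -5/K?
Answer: 133213195/372 ≈ 3.5810e+5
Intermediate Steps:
b(v) = 2*v*(-37 + v) (b(v) = (-37 + v)*(2*v) = 2*v*(-37 + v))
s(I) = 80 - 5/I (s(I) = -5/I + 10*8 = -5/I + 80 = 80 - 5/I)
b(-405) + s(372) = 2*(-405)*(-37 - 405) + (80 - 5/372) = 2*(-405)*(-442) + (80 - 5*1/372) = 358020 + (80 - 5/372) = 358020 + 29755/372 = 133213195/372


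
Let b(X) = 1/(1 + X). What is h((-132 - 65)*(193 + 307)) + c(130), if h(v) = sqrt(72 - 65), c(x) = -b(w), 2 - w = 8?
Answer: 1/5 + sqrt(7) ≈ 2.8458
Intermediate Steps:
w = -6 (w = 2 - 1*8 = 2 - 8 = -6)
c(x) = 1/5 (c(x) = -1/(1 - 6) = -1/(-5) = -1*(-1/5) = 1/5)
h(v) = sqrt(7)
h((-132 - 65)*(193 + 307)) + c(130) = sqrt(7) + 1/5 = 1/5 + sqrt(7)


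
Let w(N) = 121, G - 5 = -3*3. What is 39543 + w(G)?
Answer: 39664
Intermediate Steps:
G = -4 (G = 5 - 3*3 = 5 - 9 = -4)
39543 + w(G) = 39543 + 121 = 39664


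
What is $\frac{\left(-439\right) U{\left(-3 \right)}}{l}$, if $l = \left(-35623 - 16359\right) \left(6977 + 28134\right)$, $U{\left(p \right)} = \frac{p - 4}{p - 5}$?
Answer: $\frac{439}{2085874288} \approx 2.1046 \cdot 10^{-7}$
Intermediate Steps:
$U{\left(p \right)} = \frac{-4 + p}{-5 + p}$
$l = -1825140002$ ($l = \left(-51982\right) 35111 = -1825140002$)
$\frac{\left(-439\right) U{\left(-3 \right)}}{l} = \frac{\left(-439\right) \frac{-4 - 3}{-5 - 3}}{-1825140002} = - 439 \frac{1}{-8} \left(-7\right) \left(- \frac{1}{1825140002}\right) = - 439 \left(\left(- \frac{1}{8}\right) \left(-7\right)\right) \left(- \frac{1}{1825140002}\right) = \left(-439\right) \frac{7}{8} \left(- \frac{1}{1825140002}\right) = \left(- \frac{3073}{8}\right) \left(- \frac{1}{1825140002}\right) = \frac{439}{2085874288}$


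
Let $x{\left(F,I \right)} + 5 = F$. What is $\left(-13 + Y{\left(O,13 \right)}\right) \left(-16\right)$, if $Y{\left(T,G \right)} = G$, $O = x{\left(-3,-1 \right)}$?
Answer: $0$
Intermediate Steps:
$x{\left(F,I \right)} = -5 + F$
$O = -8$ ($O = -5 - 3 = -8$)
$\left(-13 + Y{\left(O,13 \right)}\right) \left(-16\right) = \left(-13 + 13\right) \left(-16\right) = 0 \left(-16\right) = 0$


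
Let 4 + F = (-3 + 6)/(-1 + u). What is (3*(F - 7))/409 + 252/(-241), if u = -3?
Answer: -446253/394276 ≈ -1.1318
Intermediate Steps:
F = -19/4 (F = -4 + (-3 + 6)/(-1 - 3) = -4 + 3/(-4) = -4 + 3*(-1/4) = -4 - 3/4 = -19/4 ≈ -4.7500)
(3*(F - 7))/409 + 252/(-241) = (3*(-19/4 - 7))/409 + 252/(-241) = (3*(-47/4))*(1/409) + 252*(-1/241) = -141/4*1/409 - 252/241 = -141/1636 - 252/241 = -446253/394276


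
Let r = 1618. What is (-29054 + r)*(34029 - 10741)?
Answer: -638929568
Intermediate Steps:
(-29054 + r)*(34029 - 10741) = (-29054 + 1618)*(34029 - 10741) = -27436*23288 = -638929568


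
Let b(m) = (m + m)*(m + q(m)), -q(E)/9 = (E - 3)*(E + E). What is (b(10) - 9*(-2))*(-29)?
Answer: 724478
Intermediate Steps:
q(E) = -18*E*(-3 + E) (q(E) = -9*(E - 3)*(E + E) = -9*(-3 + E)*2*E = -18*E*(-3 + E))
b(m) = 2*m*(m + 18*m*(3 - m)) (b(m) = (m + m)*(m + 18*m*(3 - m)) = (2*m)*(m + 18*m*(3 - m)) = 2*m*(m + 18*m*(3 - m)))
(b(10) - 9*(-2))*(-29) = (10**2*(110 - 36*10) - 9*(-2))*(-29) = (100*(110 - 360) + 18)*(-29) = (100*(-250) + 18)*(-29) = (-25000 + 18)*(-29) = -24982*(-29) = 724478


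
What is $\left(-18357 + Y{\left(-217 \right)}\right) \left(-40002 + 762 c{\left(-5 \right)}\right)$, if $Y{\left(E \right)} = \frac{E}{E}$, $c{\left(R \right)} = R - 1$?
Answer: $818200344$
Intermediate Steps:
$c{\left(R \right)} = -1 + R$ ($c{\left(R \right)} = R - 1 = -1 + R$)
$Y{\left(E \right)} = 1$
$\left(-18357 + Y{\left(-217 \right)}\right) \left(-40002 + 762 c{\left(-5 \right)}\right) = \left(-18357 + 1\right) \left(-40002 + 762 \left(-1 - 5\right)\right) = - 18356 \left(-40002 + 762 \left(-6\right)\right) = - 18356 \left(-40002 - 4572\right) = \left(-18356\right) \left(-44574\right) = 818200344$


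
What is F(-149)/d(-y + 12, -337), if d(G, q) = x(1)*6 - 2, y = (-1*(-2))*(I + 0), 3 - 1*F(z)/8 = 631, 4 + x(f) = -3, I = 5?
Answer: 1256/11 ≈ 114.18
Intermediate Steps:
x(f) = -7 (x(f) = -4 - 3 = -7)
F(z) = -5024 (F(z) = 24 - 8*631 = 24 - 5048 = -5024)
y = 10 (y = (-1*(-2))*(5 + 0) = 2*5 = 10)
d(G, q) = -44 (d(G, q) = -7*6 - 2 = -42 - 2 = -44)
F(-149)/d(-y + 12, -337) = -5024/(-44) = -5024*(-1/44) = 1256/11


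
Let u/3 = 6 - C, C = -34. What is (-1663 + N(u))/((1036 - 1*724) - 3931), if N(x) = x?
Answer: 1543/3619 ≈ 0.42636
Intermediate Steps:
u = 120 (u = 3*(6 - 1*(-34)) = 3*(6 + 34) = 3*40 = 120)
(-1663 + N(u))/((1036 - 1*724) - 3931) = (-1663 + 120)/((1036 - 1*724) - 3931) = -1543/((1036 - 724) - 3931) = -1543/(312 - 3931) = -1543/(-3619) = -1543*(-1/3619) = 1543/3619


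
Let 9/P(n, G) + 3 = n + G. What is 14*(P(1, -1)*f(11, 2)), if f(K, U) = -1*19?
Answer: 798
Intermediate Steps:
P(n, G) = 9/(-3 + G + n) (P(n, G) = 9/(-3 + (n + G)) = 9/(-3 + (G + n)) = 9/(-3 + G + n))
f(K, U) = -19
14*(P(1, -1)*f(11, 2)) = 14*((9/(-3 - 1 + 1))*(-19)) = 14*((9/(-3))*(-19)) = 14*((9*(-1/3))*(-19)) = 14*(-3*(-19)) = 14*57 = 798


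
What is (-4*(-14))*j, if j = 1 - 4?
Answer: -168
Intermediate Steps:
j = -3
(-4*(-14))*j = -4*(-14)*(-3) = 56*(-3) = -168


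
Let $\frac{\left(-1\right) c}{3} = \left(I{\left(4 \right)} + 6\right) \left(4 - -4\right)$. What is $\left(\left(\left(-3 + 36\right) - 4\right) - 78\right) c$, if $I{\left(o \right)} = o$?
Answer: $11760$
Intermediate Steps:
$c = -240$ ($c = - 3 \left(4 + 6\right) \left(4 - -4\right) = - 3 \cdot 10 \left(4 + 4\right) = - 3 \cdot 10 \cdot 8 = \left(-3\right) 80 = -240$)
$\left(\left(\left(-3 + 36\right) - 4\right) - 78\right) c = \left(\left(\left(-3 + 36\right) - 4\right) - 78\right) \left(-240\right) = \left(\left(33 - 4\right) - 78\right) \left(-240\right) = \left(29 - 78\right) \left(-240\right) = \left(-49\right) \left(-240\right) = 11760$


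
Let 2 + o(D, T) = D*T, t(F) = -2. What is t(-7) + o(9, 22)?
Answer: 194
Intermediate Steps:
o(D, T) = -2 + D*T
t(-7) + o(9, 22) = -2 + (-2 + 9*22) = -2 + (-2 + 198) = -2 + 196 = 194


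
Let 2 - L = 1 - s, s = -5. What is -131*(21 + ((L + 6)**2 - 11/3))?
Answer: -8384/3 ≈ -2794.7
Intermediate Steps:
L = -4 (L = 2 - (1 - 1*(-5)) = 2 - (1 + 5) = 2 - 1*6 = 2 - 6 = -4)
-131*(21 + ((L + 6)**2 - 11/3)) = -131*(21 + ((-4 + 6)**2 - 11/3)) = -131*(21 + (2**2 - 11/3)) = -131*(21 + (4 - 1*11/3)) = -131*(21 + (4 - 11/3)) = -131*(21 + 1/3) = -131*64/3 = -8384/3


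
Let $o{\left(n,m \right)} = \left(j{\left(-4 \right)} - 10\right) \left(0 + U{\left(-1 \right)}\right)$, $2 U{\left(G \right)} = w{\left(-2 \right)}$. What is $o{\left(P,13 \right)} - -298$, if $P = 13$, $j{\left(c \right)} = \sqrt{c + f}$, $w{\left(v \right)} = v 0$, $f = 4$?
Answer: $298$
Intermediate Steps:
$w{\left(v \right)} = 0$
$U{\left(G \right)} = 0$ ($U{\left(G \right)} = \frac{1}{2} \cdot 0 = 0$)
$j{\left(c \right)} = \sqrt{4 + c}$ ($j{\left(c \right)} = \sqrt{c + 4} = \sqrt{4 + c}$)
$o{\left(n,m \right)} = 0$ ($o{\left(n,m \right)} = \left(\sqrt{4 - 4} - 10\right) \left(0 + 0\right) = \left(\sqrt{0} - 10\right) 0 = \left(0 - 10\right) 0 = \left(-10\right) 0 = 0$)
$o{\left(P,13 \right)} - -298 = 0 - -298 = 0 + 298 = 298$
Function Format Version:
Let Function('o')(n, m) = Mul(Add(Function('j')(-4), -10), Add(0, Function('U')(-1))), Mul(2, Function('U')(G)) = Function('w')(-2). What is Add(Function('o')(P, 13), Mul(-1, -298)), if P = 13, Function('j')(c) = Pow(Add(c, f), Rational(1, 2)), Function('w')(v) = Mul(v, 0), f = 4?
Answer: 298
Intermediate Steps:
Function('w')(v) = 0
Function('U')(G) = 0 (Function('U')(G) = Mul(Rational(1, 2), 0) = 0)
Function('j')(c) = Pow(Add(4, c), Rational(1, 2)) (Function('j')(c) = Pow(Add(c, 4), Rational(1, 2)) = Pow(Add(4, c), Rational(1, 2)))
Function('o')(n, m) = 0 (Function('o')(n, m) = Mul(Add(Pow(Add(4, -4), Rational(1, 2)), -10), Add(0, 0)) = Mul(Add(Pow(0, Rational(1, 2)), -10), 0) = Mul(Add(0, -10), 0) = Mul(-10, 0) = 0)
Add(Function('o')(P, 13), Mul(-1, -298)) = Add(0, Mul(-1, -298)) = Add(0, 298) = 298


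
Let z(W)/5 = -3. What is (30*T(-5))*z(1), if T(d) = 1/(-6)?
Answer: 75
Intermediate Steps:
z(W) = -15 (z(W) = 5*(-3) = -15)
T(d) = -1/6
(30*T(-5))*z(1) = (30*(-1/6))*(-15) = -5*(-15) = 75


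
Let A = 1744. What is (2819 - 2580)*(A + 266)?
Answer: 480390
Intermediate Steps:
(2819 - 2580)*(A + 266) = (2819 - 2580)*(1744 + 266) = 239*2010 = 480390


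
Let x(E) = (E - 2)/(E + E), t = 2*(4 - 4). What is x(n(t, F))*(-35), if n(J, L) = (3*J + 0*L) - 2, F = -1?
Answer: -35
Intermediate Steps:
t = 0 (t = 2*0 = 0)
n(J, L) = -2 + 3*J (n(J, L) = (3*J + 0) - 2 = 3*J - 2 = -2 + 3*J)
x(E) = (-2 + E)/(2*E) (x(E) = (-2 + E)/((2*E)) = (-2 + E)*(1/(2*E)) = (-2 + E)/(2*E))
x(n(t, F))*(-35) = ((-2 + (-2 + 3*0))/(2*(-2 + 3*0)))*(-35) = ((-2 + (-2 + 0))/(2*(-2 + 0)))*(-35) = ((½)*(-2 - 2)/(-2))*(-35) = ((½)*(-½)*(-4))*(-35) = 1*(-35) = -35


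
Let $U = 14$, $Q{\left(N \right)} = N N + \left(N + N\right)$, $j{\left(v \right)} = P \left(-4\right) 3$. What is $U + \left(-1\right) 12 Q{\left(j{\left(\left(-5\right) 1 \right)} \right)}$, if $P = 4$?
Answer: $-26482$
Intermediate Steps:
$j{\left(v \right)} = -48$ ($j{\left(v \right)} = 4 \left(-4\right) 3 = \left(-16\right) 3 = -48$)
$Q{\left(N \right)} = N^{2} + 2 N$
$U + \left(-1\right) 12 Q{\left(j{\left(\left(-5\right) 1 \right)} \right)} = 14 + \left(-1\right) 12 \left(- 48 \left(2 - 48\right)\right) = 14 - 12 \left(\left(-48\right) \left(-46\right)\right) = 14 - 26496 = -26482$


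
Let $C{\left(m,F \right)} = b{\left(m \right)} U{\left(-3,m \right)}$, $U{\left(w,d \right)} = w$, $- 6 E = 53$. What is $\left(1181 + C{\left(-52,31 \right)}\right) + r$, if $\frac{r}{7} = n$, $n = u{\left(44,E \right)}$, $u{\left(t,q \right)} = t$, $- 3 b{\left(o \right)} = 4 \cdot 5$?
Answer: $1509$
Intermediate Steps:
$E = - \frac{53}{6}$ ($E = \left(- \frac{1}{6}\right) 53 = - \frac{53}{6} \approx -8.8333$)
$b{\left(o \right)} = - \frac{20}{3}$ ($b{\left(o \right)} = - \frac{4 \cdot 5}{3} = \left(- \frac{1}{3}\right) 20 = - \frac{20}{3}$)
$n = 44$
$r = 308$ ($r = 7 \cdot 44 = 308$)
$C{\left(m,F \right)} = 20$ ($C{\left(m,F \right)} = \left(- \frac{20}{3}\right) \left(-3\right) = 20$)
$\left(1181 + C{\left(-52,31 \right)}\right) + r = \left(1181 + 20\right) + 308 = 1201 + 308 = 1509$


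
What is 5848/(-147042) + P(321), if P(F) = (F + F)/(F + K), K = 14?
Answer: 46220942/24629535 ≈ 1.8766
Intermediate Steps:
P(F) = 2*F/(14 + F) (P(F) = (F + F)/(F + 14) = (2*F)/(14 + F) = 2*F/(14 + F))
5848/(-147042) + P(321) = 5848/(-147042) + 2*321/(14 + 321) = 5848*(-1/147042) + 2*321/335 = -2924/73521 + 2*321*(1/335) = -2924/73521 + 642/335 = 46220942/24629535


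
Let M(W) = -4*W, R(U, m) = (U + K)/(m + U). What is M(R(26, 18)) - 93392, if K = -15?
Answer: -93393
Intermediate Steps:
R(U, m) = (-15 + U)/(U + m) (R(U, m) = (U - 15)/(m + U) = (-15 + U)/(U + m))
M(R(26, 18)) - 93392 = -4*(-15 + 26)/(26 + 18) - 93392 = -4*11/44 - 93392 = -11/11 - 93392 = -4*1/4 - 93392 = -1 - 93392 = -93393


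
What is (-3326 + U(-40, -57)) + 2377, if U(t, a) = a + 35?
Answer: -971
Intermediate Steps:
U(t, a) = 35 + a
(-3326 + U(-40, -57)) + 2377 = (-3326 + (35 - 57)) + 2377 = (-3326 - 22) + 2377 = -3348 + 2377 = -971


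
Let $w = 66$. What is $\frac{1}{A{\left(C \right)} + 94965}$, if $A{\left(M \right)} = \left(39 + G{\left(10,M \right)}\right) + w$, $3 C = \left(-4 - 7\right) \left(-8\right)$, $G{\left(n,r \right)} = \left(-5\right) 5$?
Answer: $\frac{1}{95045} \approx 1.0521 \cdot 10^{-5}$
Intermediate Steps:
$G{\left(n,r \right)} = -25$
$C = \frac{88}{3}$ ($C = \frac{\left(-4 - 7\right) \left(-8\right)}{3} = \frac{\left(-11\right) \left(-8\right)}{3} = \frac{1}{3} \cdot 88 = \frac{88}{3} \approx 29.333$)
$A{\left(M \right)} = 80$ ($A{\left(M \right)} = \left(39 - 25\right) + 66 = 14 + 66 = 80$)
$\frac{1}{A{\left(C \right)} + 94965} = \frac{1}{80 + 94965} = \frac{1}{95045}$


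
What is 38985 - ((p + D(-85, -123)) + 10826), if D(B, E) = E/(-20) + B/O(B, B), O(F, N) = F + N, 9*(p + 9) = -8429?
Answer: 5237623/180 ≈ 29098.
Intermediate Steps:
p = -8510/9 (p = -9 + (1/9)*(-8429) = -9 - 8429/9 = -8510/9 ≈ -945.56)
D(B, E) = 1/2 - E/20 (D(B, E) = E/(-20) + B/(B + B) = E*(-1/20) + B/((2*B)) = -E/20 + B*(1/(2*B)) = -E/20 + 1/2 = 1/2 - E/20)
38985 - ((p + D(-85, -123)) + 10826) = 38985 - ((-8510/9 + (1/2 - 1/20*(-123))) + 10826) = 38985 - ((-8510/9 + (1/2 + 123/20)) + 10826) = 38985 - ((-8510/9 + 133/20) + 10826) = 38985 - (-169003/180 + 10826) = 38985 - 1*1779677/180 = 38985 - 1779677/180 = 5237623/180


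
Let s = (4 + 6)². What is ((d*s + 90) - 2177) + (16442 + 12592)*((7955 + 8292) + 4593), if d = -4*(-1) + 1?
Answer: 605066973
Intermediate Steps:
d = 5 (d = 4 + 1 = 5)
s = 100 (s = 10² = 100)
((d*s + 90) - 2177) + (16442 + 12592)*((7955 + 8292) + 4593) = ((5*100 + 90) - 2177) + (16442 + 12592)*((7955 + 8292) + 4593) = ((500 + 90) - 2177) + 29034*(16247 + 4593) = (590 - 2177) + 29034*20840 = -1587 + 605068560 = 605066973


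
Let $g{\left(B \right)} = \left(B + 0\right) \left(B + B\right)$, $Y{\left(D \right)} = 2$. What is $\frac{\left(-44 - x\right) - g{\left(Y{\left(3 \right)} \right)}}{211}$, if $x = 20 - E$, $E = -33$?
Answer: $- \frac{105}{211} \approx -0.49763$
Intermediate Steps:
$x = 53$ ($x = 20 - -33 = 20 + 33 = 53$)
$g{\left(B \right)} = 2 B^{2}$ ($g{\left(B \right)} = B 2 B = 2 B^{2}$)
$\frac{\left(-44 - x\right) - g{\left(Y{\left(3 \right)} \right)}}{211} = \frac{\left(-44 - 53\right) - 2 \cdot 2^{2}}{211} = \frac{\left(-44 - 53\right) - 2 \cdot 4}{211} = \frac{-97 - 8}{211} = \frac{1}{211} \left(-105\right) = - \frac{105}{211}$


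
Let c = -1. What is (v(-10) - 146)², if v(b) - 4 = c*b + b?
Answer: 20164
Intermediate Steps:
v(b) = 4 (v(b) = 4 + (-b + b) = 4 + 0 = 4)
(v(-10) - 146)² = (4 - 146)² = (-142)² = 20164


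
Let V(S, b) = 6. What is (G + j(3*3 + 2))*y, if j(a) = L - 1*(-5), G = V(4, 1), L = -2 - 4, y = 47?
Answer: 235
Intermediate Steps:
L = -6
G = 6
j(a) = -1 (j(a) = -6 - 1*(-5) = -6 + 5 = -1)
(G + j(3*3 + 2))*y = (6 - 1)*47 = 5*47 = 235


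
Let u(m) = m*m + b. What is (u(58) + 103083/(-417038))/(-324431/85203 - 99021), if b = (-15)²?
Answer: -127518754613697/3518637473404372 ≈ -0.036241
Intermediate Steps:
b = 225
u(m) = 225 + m² (u(m) = m*m + 225 = m² + 225 = 225 + m²)
(u(58) + 103083/(-417038))/(-324431/85203 - 99021) = ((225 + 58²) + 103083/(-417038))/(-324431/85203 - 99021) = ((225 + 3364) + 103083*(-1/417038))/(-324431*1/85203 - 99021) = (3589 - 103083/417038)/(-324431/85203 - 99021) = 1496646299/(417038*(-8437210694/85203)) = (1496646299/417038)*(-85203/8437210694) = -127518754613697/3518637473404372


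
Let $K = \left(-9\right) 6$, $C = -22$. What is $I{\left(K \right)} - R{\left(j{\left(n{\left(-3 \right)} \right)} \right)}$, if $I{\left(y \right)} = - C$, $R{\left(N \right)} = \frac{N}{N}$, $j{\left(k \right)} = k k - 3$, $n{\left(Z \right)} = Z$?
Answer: $21$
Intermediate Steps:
$j{\left(k \right)} = -3 + k^{2}$ ($j{\left(k \right)} = k^{2} - 3 = -3 + k^{2}$)
$K = -54$
$R{\left(N \right)} = 1$
$I{\left(y \right)} = 22$ ($I{\left(y \right)} = \left(-1\right) \left(-22\right) = 22$)
$I{\left(K \right)} - R{\left(j{\left(n{\left(-3 \right)} \right)} \right)} = 22 - 1 = 21$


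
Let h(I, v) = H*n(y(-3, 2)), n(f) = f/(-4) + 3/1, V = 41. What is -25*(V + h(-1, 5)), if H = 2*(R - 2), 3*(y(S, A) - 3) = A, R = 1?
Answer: -5525/6 ≈ -920.83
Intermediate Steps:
y(S, A) = 3 + A/3
n(f) = 3 - f/4 (n(f) = f*(-¼) + 3*1 = -f/4 + 3 = 3 - f/4)
H = -2 (H = 2*(1 - 2) = 2*(-1) = -2)
h(I, v) = -25/6 (h(I, v) = -2*(3 - (3 + (⅓)*2)/4) = -2*(3 - (3 + ⅔)/4) = -2*(3 - ¼*11/3) = -2*(3 - 11/12) = -2*25/12 = -25/6)
-25*(V + h(-1, 5)) = -25*(41 - 25/6) = -25*221/6 = -5525/6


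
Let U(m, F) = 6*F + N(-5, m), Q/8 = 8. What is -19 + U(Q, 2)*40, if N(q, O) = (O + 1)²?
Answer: 169461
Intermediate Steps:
Q = 64 (Q = 8*8 = 64)
N(q, O) = (1 + O)²
U(m, F) = (1 + m)² + 6*F (U(m, F) = 6*F + (1 + m)² = (1 + m)² + 6*F)
-19 + U(Q, 2)*40 = -19 + ((1 + 64)² + 6*2)*40 = -19 + (65² + 12)*40 = -19 + (4225 + 12)*40 = -19 + 4237*40 = -19 + 169480 = 169461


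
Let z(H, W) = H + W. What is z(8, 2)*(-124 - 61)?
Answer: -1850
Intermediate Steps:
z(8, 2)*(-124 - 61) = (8 + 2)*(-124 - 61) = 10*(-185) = -1850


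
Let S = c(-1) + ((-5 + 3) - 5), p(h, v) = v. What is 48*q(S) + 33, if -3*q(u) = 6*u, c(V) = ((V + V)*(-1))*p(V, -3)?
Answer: 1281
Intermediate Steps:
c(V) = 6*V (c(V) = ((V + V)*(-1))*(-3) = ((2*V)*(-1))*(-3) = -2*V*(-3) = 6*V)
S = -13 (S = 6*(-1) + ((-5 + 3) - 5) = -6 + (-2 - 5) = -6 - 7 = -13)
q(u) = -2*u
48*q(S) + 33 = 48*(-2*(-13)) + 33 = 48*26 + 33 = 1248 + 33 = 1281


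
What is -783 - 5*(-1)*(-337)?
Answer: -2468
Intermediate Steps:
-783 - 5*(-1)*(-337) = -783 + 5*(-337) = -783 - 1685 = -2468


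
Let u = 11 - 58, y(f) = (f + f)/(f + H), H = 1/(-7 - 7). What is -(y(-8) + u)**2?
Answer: -25877569/12769 ≈ -2026.6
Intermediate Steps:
H = -1/14 (H = 1/(-14) = -1/14 ≈ -0.071429)
y(f) = 2*f/(-1/14 + f) (y(f) = (f + f)/(f - 1/14) = (2*f)/(-1/14 + f) = 2*f/(-1/14 + f))
u = -47
-(y(-8) + u)**2 = -(28*(-8)/(-1 + 14*(-8)) - 47)**2 = -(28*(-8)/(-1 - 112) - 47)**2 = -(28*(-8)/(-113) - 47)**2 = -(28*(-8)*(-1/113) - 47)**2 = -(224/113 - 47)**2 = -(-5087/113)**2 = -1*25877569/12769 = -25877569/12769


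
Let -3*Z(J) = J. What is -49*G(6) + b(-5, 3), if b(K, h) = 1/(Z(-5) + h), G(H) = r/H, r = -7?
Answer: 1205/21 ≈ 57.381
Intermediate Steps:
Z(J) = -J/3
G(H) = -7/H
b(K, h) = 1/(5/3 + h) (b(K, h) = 1/(-⅓*(-5) + h) = 1/(5/3 + h))
-49*G(6) + b(-5, 3) = -(-343)/6 + 3/(5 + 3*3) = -(-343)/6 + 3/(5 + 9) = -49*(-7/6) + 3/14 = 343/6 + 3*(1/14) = 343/6 + 3/14 = 1205/21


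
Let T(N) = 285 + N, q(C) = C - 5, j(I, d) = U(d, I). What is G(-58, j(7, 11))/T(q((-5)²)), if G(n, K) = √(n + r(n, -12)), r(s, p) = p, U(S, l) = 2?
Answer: I*√70/305 ≈ 0.027431*I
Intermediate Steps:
j(I, d) = 2
G(n, K) = √(-12 + n) (G(n, K) = √(n - 12) = √(-12 + n))
q(C) = -5 + C
G(-58, j(7, 11))/T(q((-5)²)) = √(-12 - 58)/(285 + (-5 + (-5)²)) = √(-70)/(285 + (-5 + 25)) = (I*√70)/(285 + 20) = (I*√70)/305 = (I*√70)*(1/305) = I*√70/305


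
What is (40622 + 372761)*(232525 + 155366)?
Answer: 160347545253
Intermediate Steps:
(40622 + 372761)*(232525 + 155366) = 413383*387891 = 160347545253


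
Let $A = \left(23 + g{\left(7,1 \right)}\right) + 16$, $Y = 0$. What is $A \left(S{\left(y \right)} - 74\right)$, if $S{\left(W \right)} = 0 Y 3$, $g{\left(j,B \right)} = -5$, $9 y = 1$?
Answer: $-2516$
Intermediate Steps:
$y = \frac{1}{9}$ ($y = \frac{1}{9} \cdot 1 = \frac{1}{9} \approx 0.11111$)
$S{\left(W \right)} = 0$ ($S{\left(W \right)} = 0 \cdot 0 \cdot 3 = 0 \cdot 3 = 0$)
$A = 34$ ($A = \left(23 - 5\right) + 16 = 18 + 16 = 34$)
$A \left(S{\left(y \right)} - 74\right) = 34 \left(0 - 74\right) = 34 \left(-74\right) = -2516$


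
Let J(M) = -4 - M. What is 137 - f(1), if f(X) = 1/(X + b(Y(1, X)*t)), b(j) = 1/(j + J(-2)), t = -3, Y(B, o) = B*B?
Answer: 543/4 ≈ 135.75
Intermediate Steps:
Y(B, o) = B²
b(j) = 1/(-2 + j) (b(j) = 1/(j + (-4 - 1*(-2))) = 1/(j + (-4 + 2)) = 1/(j - 2) = 1/(-2 + j))
f(X) = 1/(-⅕ + X) (f(X) = 1/(X + 1/(-2 + 1²*(-3))) = 1/(X + 1/(-2 + 1*(-3))) = 1/(X + 1/(-2 - 3)) = 1/(X + 1/(-5)) = 1/(X - ⅕) = 1/(-⅕ + X))
137 - f(1) = 137 - 5/(-1 + 5*1) = 137 - 5/(-1 + 5) = 137 - 5/4 = 543/4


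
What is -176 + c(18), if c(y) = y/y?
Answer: -175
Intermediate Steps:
c(y) = 1
-176 + c(18) = -176 + 1 = -175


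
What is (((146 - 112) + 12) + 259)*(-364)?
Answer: -111020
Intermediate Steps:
(((146 - 112) + 12) + 259)*(-364) = ((34 + 12) + 259)*(-364) = (46 + 259)*(-364) = 305*(-364) = -111020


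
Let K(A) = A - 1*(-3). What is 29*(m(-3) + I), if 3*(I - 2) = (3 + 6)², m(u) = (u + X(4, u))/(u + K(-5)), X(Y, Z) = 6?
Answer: 4118/5 ≈ 823.60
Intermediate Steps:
K(A) = 3 + A (K(A) = A + 3 = 3 + A)
m(u) = (6 + u)/(-2 + u) (m(u) = (u + 6)/(u + (3 - 5)) = (6 + u)/(u - 2) = (6 + u)/(-2 + u))
I = 29 (I = 2 + (3 + 6)²/3 = 2 + (⅓)*9² = 2 + (⅓)*81 = 2 + 27 = 29)
29*(m(-3) + I) = 29*((6 - 3)/(-2 - 3) + 29) = 29*(3/(-5) + 29) = 29*(-⅕*3 + 29) = 29*(-⅗ + 29) = 29*(142/5) = 4118/5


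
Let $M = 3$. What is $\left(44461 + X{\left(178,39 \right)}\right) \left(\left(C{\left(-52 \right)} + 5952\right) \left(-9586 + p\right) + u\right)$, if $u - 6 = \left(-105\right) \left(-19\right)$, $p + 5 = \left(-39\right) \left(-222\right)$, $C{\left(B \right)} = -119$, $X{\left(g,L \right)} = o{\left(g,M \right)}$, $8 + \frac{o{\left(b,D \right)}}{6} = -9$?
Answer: $-241321299492$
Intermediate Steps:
$o{\left(b,D \right)} = -102$ ($o{\left(b,D \right)} = -48 + 6 \left(-9\right) = -48 - 54 = -102$)
$X{\left(g,L \right)} = -102$
$p = 8653$ ($p = -5 - -8658 = -5 + 8658 = 8653$)
$u = 2001$ ($u = 6 - -1995 = 6 + 1995 = 2001$)
$\left(44461 + X{\left(178,39 \right)}\right) \left(\left(C{\left(-52 \right)} + 5952\right) \left(-9586 + p\right) + u\right) = \left(44461 - 102\right) \left(\left(-119 + 5952\right) \left(-9586 + 8653\right) + 2001\right) = 44359 \left(5833 \left(-933\right) + 2001\right) = 44359 \left(-5442189 + 2001\right) = 44359 \left(-5440188\right) = -241321299492$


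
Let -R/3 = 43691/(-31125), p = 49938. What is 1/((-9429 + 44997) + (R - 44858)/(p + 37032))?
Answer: 300771250/10697676700647 ≈ 2.8116e-5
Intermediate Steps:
R = 43691/10375 (R = -131073/(-31125) = -131073*(-1)/31125 = -3*(-43691/31125) = 43691/10375 ≈ 4.2112)
1/((-9429 + 44997) + (R - 44858)/(p + 37032)) = 1/((-9429 + 44997) + (43691/10375 - 44858)/(49938 + 37032)) = 1/(35568 - 465358059/10375/86970) = 1/(35568 - 465358059/10375*1/86970) = 1/(35568 - 155119353/300771250) = 1/(10697676700647/300771250) = 300771250/10697676700647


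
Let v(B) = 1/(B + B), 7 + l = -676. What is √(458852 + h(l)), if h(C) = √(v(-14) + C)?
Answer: √(89934992 + 210*I*√595)/14 ≈ 677.39 + 0.019291*I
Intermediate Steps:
l = -683 (l = -7 - 676 = -683)
v(B) = 1/(2*B)
h(C) = √(-1/28 + C) (h(C) = √((½)/(-14) + C) = √((½)*(-1/14) + C) = √(-1/28 + C))
√(458852 + h(l)) = √(458852 + √(-7 + 196*(-683))/14) = √(458852 + √(-7 - 133868)/14) = √(458852 + √(-133875)/14) = √(458852 + (15*I*√595)/14) = √(458852 + 15*I*√595/14)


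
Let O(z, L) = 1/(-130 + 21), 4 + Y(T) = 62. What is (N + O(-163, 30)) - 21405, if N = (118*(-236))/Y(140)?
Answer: -69178950/3161 ≈ -21885.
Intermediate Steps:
Y(T) = 58 (Y(T) = -4 + 62 = 58)
N = -13924/29 (N = (118*(-236))/58 = -27848*1/58 = -13924/29 ≈ -480.14)
O(z, L) = -1/109 (O(z, L) = 1/(-109) = -1/109)
(N + O(-163, 30)) - 21405 = (-13924/29 - 1/109) - 21405 = -1517745/3161 - 21405 = -69178950/3161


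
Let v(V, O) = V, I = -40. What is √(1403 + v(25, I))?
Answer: 2*√357 ≈ 37.789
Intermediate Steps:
√(1403 + v(25, I)) = √(1403 + 25) = √1428 = 2*√357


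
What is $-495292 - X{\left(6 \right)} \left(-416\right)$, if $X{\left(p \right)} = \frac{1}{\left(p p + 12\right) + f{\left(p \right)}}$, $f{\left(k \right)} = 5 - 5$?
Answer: $- \frac{1485850}{3} \approx -4.9528 \cdot 10^{5}$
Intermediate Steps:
$f{\left(k \right)} = 0$ ($f{\left(k \right)} = 5 - 5 = 0$)
$X{\left(p \right)} = \frac{1}{12 + p^{2}}$ ($X{\left(p \right)} = \frac{1}{\left(p p + 12\right) + 0} = \frac{1}{\left(p^{2} + 12\right) + 0} = \frac{1}{\left(12 + p^{2}\right) + 0} = \frac{1}{12 + p^{2}}$)
$-495292 - X{\left(6 \right)} \left(-416\right) = -495292 - \frac{1}{12 + 6^{2}} \left(-416\right) = -495292 - \frac{1}{12 + 36} \left(-416\right) = -495292 - \frac{1}{48} \left(-416\right) = -495292 - - \frac{26}{3} = -495292 + \frac{26}{3} = - \frac{1485850}{3}$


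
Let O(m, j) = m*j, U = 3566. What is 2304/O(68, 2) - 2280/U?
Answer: 494124/30311 ≈ 16.302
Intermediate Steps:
O(m, j) = j*m
2304/O(68, 2) - 2280/U = 2304/((2*68)) - 2280/3566 = 2304/136 - 2280*1/3566 = 2304*(1/136) - 1140/1783 = 288/17 - 1140/1783 = 494124/30311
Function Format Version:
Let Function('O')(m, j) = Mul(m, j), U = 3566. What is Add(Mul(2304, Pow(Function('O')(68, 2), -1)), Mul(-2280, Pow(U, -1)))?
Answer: Rational(494124, 30311) ≈ 16.302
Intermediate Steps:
Function('O')(m, j) = Mul(j, m)
Add(Mul(2304, Pow(Function('O')(68, 2), -1)), Mul(-2280, Pow(U, -1))) = Add(Mul(2304, Pow(Mul(2, 68), -1)), Mul(-2280, Pow(3566, -1))) = Add(Mul(2304, Pow(136, -1)), Mul(-2280, Rational(1, 3566))) = Add(Mul(2304, Rational(1, 136)), Rational(-1140, 1783)) = Add(Rational(288, 17), Rational(-1140, 1783)) = Rational(494124, 30311)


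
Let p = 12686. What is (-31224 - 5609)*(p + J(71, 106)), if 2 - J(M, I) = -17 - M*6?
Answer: -483654123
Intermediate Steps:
J(M, I) = 19 + 6*M (J(M, I) = 2 - (-17 - M*6) = 2 - (-17 - 6*M) = 2 + (17 + 6*M) = 19 + 6*M)
(-31224 - 5609)*(p + J(71, 106)) = (-31224 - 5609)*(12686 + (19 + 6*71)) = -36833*(12686 + (19 + 426)) = -36833*(12686 + 445) = -36833*13131 = -483654123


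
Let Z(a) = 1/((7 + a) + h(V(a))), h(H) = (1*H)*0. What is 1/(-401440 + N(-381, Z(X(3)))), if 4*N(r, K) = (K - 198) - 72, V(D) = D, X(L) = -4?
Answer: -12/4818089 ≈ -2.4906e-6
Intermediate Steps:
h(H) = 0 (h(H) = H*0 = 0)
Z(a) = 1/(7 + a) (Z(a) = 1/((7 + a) + 0) = 1/(7 + a))
N(r, K) = -135/2 + K/4 (N(r, K) = ((K - 198) - 72)/4 = ((-198 + K) - 72)/4 = (-270 + K)/4 = -135/2 + K/4)
1/(-401440 + N(-381, Z(X(3)))) = 1/(-401440 + (-135/2 + 1/(4*(7 - 4)))) = 1/(-401440 + (-135/2 + (1/4)/3)) = 1/(-401440 + (-135/2 + (1/4)*(1/3))) = 1/(-401440 + (-135/2 + 1/12)) = 1/(-401440 - 809/12) = 1/(-4818089/12) = -12/4818089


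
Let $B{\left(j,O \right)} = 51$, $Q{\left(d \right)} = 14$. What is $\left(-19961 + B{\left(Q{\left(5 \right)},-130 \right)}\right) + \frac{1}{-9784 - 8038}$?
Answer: $- \frac{354836021}{17822} \approx -19910.0$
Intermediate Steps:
$\left(-19961 + B{\left(Q{\left(5 \right)},-130 \right)}\right) + \frac{1}{-9784 - 8038} = \left(-19961 + 51\right) + \frac{1}{-9784 - 8038} = -19910 + \frac{1}{-17822} = -19910 - \frac{1}{17822} = - \frac{354836021}{17822}$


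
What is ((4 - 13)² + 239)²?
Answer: 102400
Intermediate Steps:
((4 - 13)² + 239)² = ((-9)² + 239)² = (81 + 239)² = 320² = 102400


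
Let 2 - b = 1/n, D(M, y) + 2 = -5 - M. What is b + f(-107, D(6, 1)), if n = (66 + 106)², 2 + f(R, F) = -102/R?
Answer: 3017461/3165488 ≈ 0.95324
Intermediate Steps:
D(M, y) = -7 - M (D(M, y) = -2 + (-5 - M) = -7 - M)
f(R, F) = -2 - 102/R
n = 29584 (n = 172² = 29584)
b = 59167/29584 (b = 2 - 1/29584 = 59167/29584 ≈ 2.0000)
b + f(-107, D(6, 1)) = 59167/29584 + (-2 - 102/(-107)) = 59167/29584 + (-2 - 102*(-1/107)) = 59167/29584 + (-2 + 102/107) = 59167/29584 - 112/107 = 3017461/3165488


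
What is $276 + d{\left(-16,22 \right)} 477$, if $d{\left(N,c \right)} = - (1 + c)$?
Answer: $-10695$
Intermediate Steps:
$d{\left(N,c \right)} = -1 - c$
$276 + d{\left(-16,22 \right)} 477 = 276 + \left(-1 - 22\right) 477 = 276 - 10971 = -10695$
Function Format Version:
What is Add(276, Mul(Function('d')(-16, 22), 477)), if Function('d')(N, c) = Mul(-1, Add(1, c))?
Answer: -10695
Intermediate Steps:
Function('d')(N, c) = Add(-1, Mul(-1, c))
Add(276, Mul(Function('d')(-16, 22), 477)) = Add(276, Mul(Add(-1, Mul(-1, 22)), 477)) = Add(276, Mul(Add(-1, -22), 477)) = Add(276, Mul(-23, 477)) = Add(276, -10971) = -10695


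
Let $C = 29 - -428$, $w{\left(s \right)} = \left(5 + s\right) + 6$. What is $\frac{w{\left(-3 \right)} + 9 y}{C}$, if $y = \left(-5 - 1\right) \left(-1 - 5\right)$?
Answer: $\frac{332}{457} \approx 0.72648$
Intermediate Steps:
$w{\left(s \right)} = 11 + s$
$y = 36$ ($y = \left(-5 - 1\right) \left(-6\right) = \left(-6\right) \left(-6\right) = 36$)
$C = 457$ ($C = 29 + 428 = 457$)
$\frac{w{\left(-3 \right)} + 9 y}{C} = \frac{\left(11 - 3\right) + 9 \cdot 36}{457} = \left(8 + 324\right) \frac{1}{457} = 332 \cdot \frac{1}{457} = \frac{332}{457}$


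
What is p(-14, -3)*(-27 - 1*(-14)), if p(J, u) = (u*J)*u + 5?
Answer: 1573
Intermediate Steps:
p(J, u) = 5 + J*u**2 (p(J, u) = (J*u)*u + 5 = J*u**2 + 5 = 5 + J*u**2)
p(-14, -3)*(-27 - 1*(-14)) = (5 - 14*(-3)**2)*(-27 - 1*(-14)) = (5 - 14*9)*(-27 + 14) = (5 - 126)*(-13) = -121*(-13) = 1573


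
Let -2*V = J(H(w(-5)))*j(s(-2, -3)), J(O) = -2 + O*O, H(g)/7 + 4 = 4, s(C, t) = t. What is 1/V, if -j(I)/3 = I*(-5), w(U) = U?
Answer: -1/45 ≈ -0.022222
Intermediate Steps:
H(g) = 0 (H(g) = -28 + 7*4 = -28 + 28 = 0)
j(I) = 15*I (j(I) = -3*I*(-5) = -(-15)*I = 15*I)
J(O) = -2 + O**2
V = -45 (V = -(-2 + 0**2)*15*(-3)/2 = -(-2 + 0)*(-45)/2 = -(-1)*(-45) = -1/2*90 = -45)
1/V = 1/(-45) = -1/45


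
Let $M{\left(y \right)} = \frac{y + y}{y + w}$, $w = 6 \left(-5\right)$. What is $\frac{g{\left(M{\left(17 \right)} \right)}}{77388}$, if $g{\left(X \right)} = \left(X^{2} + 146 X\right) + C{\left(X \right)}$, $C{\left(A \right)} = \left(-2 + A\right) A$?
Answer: $- \frac{15334}{3269643} \approx -0.0046898$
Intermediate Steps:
$w = -30$
$M{\left(y \right)} = \frac{2 y}{-30 + y}$ ($M{\left(y \right)} = \frac{y + y}{y - 30} = \frac{2 y}{-30 + y}$)
$C{\left(A \right)} = A \left(-2 + A\right)$
$g{\left(X \right)} = X^{2} + 146 X + X \left(-2 + X\right)$ ($g{\left(X \right)} = \left(X^{2} + 146 X\right) + X \left(-2 + X\right) = X^{2} + 146 X + X \left(-2 + X\right)$)
$\frac{g{\left(M{\left(17 \right)} \right)}}{77388} = \frac{2 \cdot 2 \cdot 17 \frac{1}{-30 + 17} \left(72 + 2 \cdot 17 \frac{1}{-30 + 17}\right)}{77388} = 2 \cdot 2 \cdot 17 \frac{1}{-13} \left(72 + 2 \cdot 17 \frac{1}{-13}\right) \frac{1}{77388} = 2 \cdot 2 \cdot 17 \left(- \frac{1}{13}\right) \left(72 + 2 \cdot 17 \left(- \frac{1}{13}\right)\right) \frac{1}{77388} = 2 \left(- \frac{34}{13}\right) \left(72 - \frac{34}{13}\right) \frac{1}{77388} = 2 \left(- \frac{34}{13}\right) \frac{902}{13} \cdot \frac{1}{77388} = \left(- \frac{61336}{169}\right) \frac{1}{77388} = - \frac{15334}{3269643}$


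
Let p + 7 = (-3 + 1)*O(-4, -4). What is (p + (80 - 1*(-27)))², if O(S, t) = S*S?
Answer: 4624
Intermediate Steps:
O(S, t) = S²
p = -39 (p = -7 + (-3 + 1)*(-4)² = -7 - 2*16 = -7 - 32 = -39)
(p + (80 - 1*(-27)))² = (-39 + (80 - 1*(-27)))² = (-39 + (80 + 27))² = (-39 + 107)² = 68² = 4624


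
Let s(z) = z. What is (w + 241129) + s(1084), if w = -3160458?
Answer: -2918245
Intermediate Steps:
(w + 241129) + s(1084) = (-3160458 + 241129) + 1084 = -2919329 + 1084 = -2918245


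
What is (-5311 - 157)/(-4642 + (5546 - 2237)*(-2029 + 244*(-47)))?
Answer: 5468/44666215 ≈ 0.00012242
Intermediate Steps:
(-5311 - 157)/(-4642 + (5546 - 2237)*(-2029 + 244*(-47))) = -5468/(-4642 + 3309*(-2029 - 11468)) = -5468/(-4642 + 3309*(-13497)) = -5468/(-4642 - 44661573) = -5468/(-44666215) = -5468*(-1/44666215) = 5468/44666215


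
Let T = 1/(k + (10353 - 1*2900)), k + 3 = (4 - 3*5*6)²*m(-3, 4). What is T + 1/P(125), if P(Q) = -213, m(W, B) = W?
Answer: -14951/3139194 ≈ -0.0047627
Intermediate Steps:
k = -22191 (k = -3 + (4 - 3*5*6)²*(-3) = -3 + (4 - 15*6)²*(-3) = -3 + (4 - 90)²*(-3) = -3 + (-86)²*(-3) = -3 + 7396*(-3) = -3 - 22188 = -22191)
T = -1/14738 (T = 1/(-22191 + (10353 - 1*2900)) = 1/(-22191 + (10353 - 2900)) = 1/(-22191 + 7453) = 1/(-14738) = -1/14738 ≈ -6.7852e-5)
T + 1/P(125) = -1/14738 + 1/(-213) = -1/14738 - 1/213 = -14951/3139194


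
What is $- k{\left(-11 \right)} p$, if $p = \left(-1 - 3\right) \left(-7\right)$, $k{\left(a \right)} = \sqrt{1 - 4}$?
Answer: $- 28 i \sqrt{3} \approx - 48.497 i$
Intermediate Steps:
$k{\left(a \right)} = i \sqrt{3}$ ($k{\left(a \right)} = \sqrt{-3} = i \sqrt{3}$)
$p = 28$ ($p = \left(-4\right) \left(-7\right) = 28$)
$- k{\left(-11 \right)} p = - i \sqrt{3} \cdot 28 = - 28 i \sqrt{3}$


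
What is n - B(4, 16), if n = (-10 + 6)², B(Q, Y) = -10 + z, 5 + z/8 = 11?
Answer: -22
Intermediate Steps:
z = 48 (z = -40 + 8*11 = -40 + 88 = 48)
B(Q, Y) = 38 (B(Q, Y) = -10 + 48 = 38)
n = 16 (n = (-4)² = 16)
n - B(4, 16) = 16 - 1*38 = 16 - 38 = -22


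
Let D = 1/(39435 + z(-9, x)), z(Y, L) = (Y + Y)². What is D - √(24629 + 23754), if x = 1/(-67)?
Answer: 1/39759 - √48383 ≈ -219.96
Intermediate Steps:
x = -1/67 ≈ -0.014925
z(Y, L) = 4*Y² (z(Y, L) = (2*Y)² = 4*Y²)
D = 1/39759 (D = 1/(39435 + 4*(-9)²) = 1/(39435 + 4*81) = 1/(39435 + 324) = 1/39759 ≈ 2.5152e-5)
D - √(24629 + 23754) = 1/39759 - √(24629 + 23754) = 1/39759 - √48383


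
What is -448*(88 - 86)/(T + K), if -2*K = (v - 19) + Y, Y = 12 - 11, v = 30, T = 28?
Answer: -448/11 ≈ -40.727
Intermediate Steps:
Y = 1
K = -6 (K = -((30 - 19) + 1)/2 = -(11 + 1)/2 = -1/2*12 = -6)
-448*(88 - 86)/(T + K) = -448*(88 - 86)/(28 - 6) = -896/22 = -448*1/11 = -448/11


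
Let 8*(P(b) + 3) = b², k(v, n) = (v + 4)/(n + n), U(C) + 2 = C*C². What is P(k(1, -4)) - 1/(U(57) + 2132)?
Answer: -283045565/95909376 ≈ -2.9512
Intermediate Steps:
U(C) = -2 + C³ (U(C) = -2 + C*C² = -2 + C³)
k(v, n) = (4 + v)/(2*n) (k(v, n) = (4 + v)/((2*n)) = (4 + v)*(1/(2*n)) = (4 + v)/(2*n))
P(b) = -3 + b²/8
P(k(1, -4)) - 1/(U(57) + 2132) = (-3 + ((½)*(4 + 1)/(-4))²/8) - 1/((-2 + 57³) + 2132) = (-3 + ((½)*(-¼)*5)²/8) - 1/((-2 + 185193) + 2132) = (-3 + (-5/8)²/8) - 1/(185191 + 2132) = (-3 + (⅛)*(25/64)) - 1/187323 = (-3 + 25/512) - 1*1/187323 = -1511/512 - 1/187323 = -283045565/95909376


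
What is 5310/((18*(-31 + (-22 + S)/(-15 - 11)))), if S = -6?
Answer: -3835/389 ≈ -9.8586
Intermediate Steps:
5310/((18*(-31 + (-22 + S)/(-15 - 11)))) = 5310/((18*(-31 + (-22 - 6)/(-15 - 11)))) = 5310/((18*(-31 - 28/(-26)))) = 5310/((18*(-31 - 28*(-1/26)))) = 5310/((18*(-31 + 14/13))) = 5310/((18*(-389/13))) = 5310/(-7002/13) = 5310*(-13/7002) = -3835/389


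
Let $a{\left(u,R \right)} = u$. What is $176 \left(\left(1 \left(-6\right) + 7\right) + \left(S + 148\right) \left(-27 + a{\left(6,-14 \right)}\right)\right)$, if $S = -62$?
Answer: $-317680$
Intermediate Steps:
$176 \left(\left(1 \left(-6\right) + 7\right) + \left(S + 148\right) \left(-27 + a{\left(6,-14 \right)}\right)\right) = 176 \left(\left(1 \left(-6\right) + 7\right) + \left(-62 + 148\right) \left(-27 + 6\right)\right) = 176 \left(\left(-6 + 7\right) + 86 \left(-21\right)\right) = 176 \left(1 - 1806\right) = 176 \left(-1805\right) = -317680$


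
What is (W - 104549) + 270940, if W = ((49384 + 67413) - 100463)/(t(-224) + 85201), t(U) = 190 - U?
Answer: 14245581799/85615 ≈ 1.6639e+5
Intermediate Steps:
W = 16334/85615 (W = ((49384 + 67413) - 100463)/((190 - 1*(-224)) + 85201) = (116797 - 100463)/((190 + 224) + 85201) = 16334/(414 + 85201) = 16334/85615 ≈ 0.19078)
(W - 104549) + 270940 = (16334/85615 - 104549) + 270940 = -8950946301/85615 + 270940 = 14245581799/85615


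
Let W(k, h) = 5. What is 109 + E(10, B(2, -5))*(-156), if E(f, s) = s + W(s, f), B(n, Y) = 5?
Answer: -1451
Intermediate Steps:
E(f, s) = 5 + s (E(f, s) = s + 5 = 5 + s)
109 + E(10, B(2, -5))*(-156) = 109 + (5 + 5)*(-156) = 109 + 10*(-156) = 109 - 1560 = -1451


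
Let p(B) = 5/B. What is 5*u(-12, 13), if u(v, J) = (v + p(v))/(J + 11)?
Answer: -745/288 ≈ -2.5868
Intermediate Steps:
u(v, J) = (v + 5/v)/(11 + J) (u(v, J) = (v + 5/v)/(J + 11) = (v + 5/v)/(11 + J))
5*u(-12, 13) = 5*((5 + (-12)²)/((-12)*(11 + 13))) = 5*(-1/12*(5 + 144)/24) = 5*(-1/12*1/24*149) = 5*(-149/288) = -745/288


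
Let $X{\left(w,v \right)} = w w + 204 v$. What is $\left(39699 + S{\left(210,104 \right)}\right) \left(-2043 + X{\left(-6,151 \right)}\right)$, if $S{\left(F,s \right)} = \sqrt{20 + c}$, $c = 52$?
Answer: $1143212103 + 172782 \sqrt{2} \approx 1.1435 \cdot 10^{9}$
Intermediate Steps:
$X{\left(w,v \right)} = w^{2} + 204 v$
$S{\left(F,s \right)} = 6 \sqrt{2}$ ($S{\left(F,s \right)} = \sqrt{20 + 52} = \sqrt{72} = 6 \sqrt{2}$)
$\left(39699 + S{\left(210,104 \right)}\right) \left(-2043 + X{\left(-6,151 \right)}\right) = \left(39699 + 6 \sqrt{2}\right) \left(-2043 + \left(\left(-6\right)^{2} + 204 \cdot 151\right)\right) = \left(39699 + 6 \sqrt{2}\right) \left(-2043 + \left(36 + 30804\right)\right) = \left(39699 + 6 \sqrt{2}\right) \left(-2043 + 30840\right) = \left(39699 + 6 \sqrt{2}\right) 28797 = 1143212103 + 172782 \sqrt{2}$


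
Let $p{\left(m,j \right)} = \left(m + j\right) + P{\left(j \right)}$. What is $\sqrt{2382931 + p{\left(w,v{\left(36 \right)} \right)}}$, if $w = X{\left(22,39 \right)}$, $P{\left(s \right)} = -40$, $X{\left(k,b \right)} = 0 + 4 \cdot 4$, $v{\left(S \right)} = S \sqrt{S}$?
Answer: $\sqrt{2383123} \approx 1543.7$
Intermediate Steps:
$v{\left(S \right)} = S^{\frac{3}{2}}$
$X{\left(k,b \right)} = 16$ ($X{\left(k,b \right)} = 0 + 16 = 16$)
$w = 16$
$p{\left(m,j \right)} = -40 + j + m$ ($p{\left(m,j \right)} = \left(m + j\right) - 40 = \left(j + m\right) - 40 = -40 + j + m$)
$\sqrt{2382931 + p{\left(w,v{\left(36 \right)} \right)}} = \sqrt{2382931 + \left(-40 + 36^{\frac{3}{2}} + 16\right)} = \sqrt{2382931 + \left(-40 + 216 + 16\right)} = \sqrt{2382931 + 192} = \sqrt{2383123}$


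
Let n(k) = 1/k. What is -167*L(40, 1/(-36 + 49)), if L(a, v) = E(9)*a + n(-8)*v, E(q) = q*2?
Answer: -12504793/104 ≈ -1.2024e+5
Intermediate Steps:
E(q) = 2*q
L(a, v) = 18*a - v/8 (L(a, v) = (2*9)*a + v/(-8) = 18*a - v/8)
-167*L(40, 1/(-36 + 49)) = -167*(18*40 - 1/(8*(-36 + 49))) = -167*(720 - ⅛/13) = -167*(720 - ⅛*1/13) = -167*(720 - 1/104) = -167*74879/104 = -12504793/104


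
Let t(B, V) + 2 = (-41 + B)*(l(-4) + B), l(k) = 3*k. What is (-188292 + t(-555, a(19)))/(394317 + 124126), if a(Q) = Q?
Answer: 6506/22541 ≈ 0.28863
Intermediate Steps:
t(B, V) = -2 + (-41 + B)*(-12 + B) (t(B, V) = -2 + (-41 + B)*(3*(-4) + B) = -2 + (-41 + B)*(-12 + B))
(-188292 + t(-555, a(19)))/(394317 + 124126) = (-188292 + (490 + (-555)² - 53*(-555)))/(394317 + 124126) = (-188292 + (490 + 308025 + 29415))/518443 = (-188292 + 337930)*(1/518443) = 149638*(1/518443) = 6506/22541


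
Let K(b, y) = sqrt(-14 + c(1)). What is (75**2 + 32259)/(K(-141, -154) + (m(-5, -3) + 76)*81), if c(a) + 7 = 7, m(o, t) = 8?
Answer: 18411624/3306745 - 2706*I*sqrt(14)/3306745 ≈ 5.5679 - 0.0030619*I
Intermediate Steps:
c(a) = 0 (c(a) = -7 + 7 = 0)
K(b, y) = I*sqrt(14) (K(b, y) = sqrt(-14 + 0) = sqrt(-14) = I*sqrt(14))
(75**2 + 32259)/(K(-141, -154) + (m(-5, -3) + 76)*81) = (75**2 + 32259)/(I*sqrt(14) + (8 + 76)*81) = (5625 + 32259)/(I*sqrt(14) + 84*81) = 37884/(I*sqrt(14) + 6804) = 37884/(6804 + I*sqrt(14))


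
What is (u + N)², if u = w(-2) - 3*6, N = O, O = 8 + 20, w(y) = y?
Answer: 64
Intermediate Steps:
O = 28
N = 28
u = -20 (u = -2 - 3*6 = -2 - 18 = -20)
(u + N)² = (-20 + 28)² = 8² = 64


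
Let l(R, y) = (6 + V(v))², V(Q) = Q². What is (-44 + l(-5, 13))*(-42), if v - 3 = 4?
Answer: -125202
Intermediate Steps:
v = 7 (v = 3 + 4 = 7)
l(R, y) = 3025 (l(R, y) = (6 + 7²)² = (6 + 49)² = 55² = 3025)
(-44 + l(-5, 13))*(-42) = (-44 + 3025)*(-42) = 2981*(-42) = -125202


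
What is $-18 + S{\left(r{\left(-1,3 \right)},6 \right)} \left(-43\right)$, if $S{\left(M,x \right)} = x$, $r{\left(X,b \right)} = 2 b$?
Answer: $-276$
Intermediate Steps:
$-18 + S{\left(r{\left(-1,3 \right)},6 \right)} \left(-43\right) = -18 + 6 \left(-43\right) = -18 - 258 = -276$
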